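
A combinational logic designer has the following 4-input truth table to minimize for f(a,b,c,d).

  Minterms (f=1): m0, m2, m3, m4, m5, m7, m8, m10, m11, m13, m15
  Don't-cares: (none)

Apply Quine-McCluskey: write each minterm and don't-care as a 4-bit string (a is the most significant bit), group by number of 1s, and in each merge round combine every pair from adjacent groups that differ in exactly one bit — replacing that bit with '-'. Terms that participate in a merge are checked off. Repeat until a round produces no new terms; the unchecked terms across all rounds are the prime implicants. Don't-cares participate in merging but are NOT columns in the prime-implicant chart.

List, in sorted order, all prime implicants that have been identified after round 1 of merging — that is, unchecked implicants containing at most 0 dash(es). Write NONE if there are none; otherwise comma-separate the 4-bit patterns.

NONE

[col 0] 0000*, 0010*, 0011*, 0100*, 0101*, 0111*, 1000*, 1010*, 1011*, 1101*, 1111*
[col 1] -000*, -010*, -011*, -101*, -111*, 0-00, 0-11*, 00-0*, 001-*, 01-1*, 010-, 1-11*, 10-0*, 101-*, 11-1*
[col 2] --11, -0-0, -01-, -1-1
Prime implicants: --11, -0-0, -01-, -1-1, 0-00, 010-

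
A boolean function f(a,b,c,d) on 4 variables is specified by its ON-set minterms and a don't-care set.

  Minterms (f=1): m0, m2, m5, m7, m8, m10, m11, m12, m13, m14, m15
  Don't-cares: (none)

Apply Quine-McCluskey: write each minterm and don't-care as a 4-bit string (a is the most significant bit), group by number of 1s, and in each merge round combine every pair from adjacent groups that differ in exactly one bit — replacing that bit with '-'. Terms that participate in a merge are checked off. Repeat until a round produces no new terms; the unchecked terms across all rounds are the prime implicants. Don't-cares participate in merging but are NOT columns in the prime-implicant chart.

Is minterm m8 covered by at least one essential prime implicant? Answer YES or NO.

size-2^0 implicants → 0000(✓)  0010(✓)  0101(✓)  0111(✓)  1000(✓)  1010(✓)  1011(✓)  1100(✓)  1101(✓)  1110(✓)  1111(✓)
size-2^1 implicants → -000(✓)  -010(✓)  -101(✓)  -111(✓)  00-0(✓)  01-1(✓)  1-00(✓)  1-10(✓)  1-11(✓)  10-0(✓)  101-(✓)  11-0(✓)  11-1(✓)  110-(✓)  111-(✓)
size-2^2 implicants → -0-0  -1-1  1--0  1-1-  11--
Unchecked terms (primes): -0-0, -1-1, 1--0, 1-1-, 11--
Minterm coverage:
  m0 ⊆ -0-0 [E]
  m2 ⊆ -0-0 [E]
  m5 ⊆ -1-1 [E]
  m7 ⊆ -1-1 [E]
  m8 ⊆ -0-0,1--0
  m10 ⊆ -0-0,1--0,1-1-
  m11 ⊆ 1-1- [E]
  m12 ⊆ 1--0,11--
  m13 ⊆ -1-1,11--
  m14 ⊆ 1--0,1-1-,11--
  m15 ⊆ -1-1,1-1-,11--
E = {-0-0, -1-1, 1-1-}

YES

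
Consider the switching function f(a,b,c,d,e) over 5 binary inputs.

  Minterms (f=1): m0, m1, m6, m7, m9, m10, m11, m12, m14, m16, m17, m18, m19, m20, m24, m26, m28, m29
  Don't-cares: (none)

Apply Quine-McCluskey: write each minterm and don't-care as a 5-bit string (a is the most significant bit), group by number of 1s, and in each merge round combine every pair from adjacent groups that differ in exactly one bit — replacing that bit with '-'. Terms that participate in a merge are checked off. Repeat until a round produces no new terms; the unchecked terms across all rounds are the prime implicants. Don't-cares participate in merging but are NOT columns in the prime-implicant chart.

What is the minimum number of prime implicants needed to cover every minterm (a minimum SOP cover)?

size-2^0 implicants → 00000(✓)  00001(✓)  00110(✓)  00111(✓)  01001(✓)  01010(✓)  01011(✓)  01100(✓)  01110(✓)  10000(✓)  10001(✓)  10010(✓)  10011(✓)  10100(✓)  11000(✓)  11010(✓)  11100(✓)  11101(✓)
size-2^1 implicants → -0000(✓)  -0001(✓)  -1010  -1100  0-001  0-110  0000-(✓)  0011-  01-10  010-1  0101-  011-0  1-000(✓)  1-010(✓)  1-100(✓)  10-00(✓)  100-0(✓)  100-1(✓)  1000-(✓)  1001-(✓)  11-00(✓)  110-0(✓)  1110-
size-2^2 implicants → -000-  1--00  1-0-0  100--
Unchecked terms (primes): -000-, -1010, -1100, 0-001, 0-110, 0011-, 01-10, 010-1, 0101-, 011-0, 1--00, 1-0-0, 100--, 1110-
Minterm coverage:
  m0 ⊆ -000- [E]
  m1 ⊆ -000-,0-001
  m6 ⊆ 0-110,0011-
  m7 ⊆ 0011- [E]
  m9 ⊆ 0-001,010-1
  m10 ⊆ -1010,01-10,0101-
  m11 ⊆ 010-1,0101-
  m12 ⊆ -1100,011-0
  m14 ⊆ 0-110,01-10,011-0
  m16 ⊆ -000-,1--00,1-0-0,100--
  m17 ⊆ -000-,100--
  m18 ⊆ 1-0-0,100--
  m19 ⊆ 100-- [E]
  m20 ⊆ 1--00 [E]
  m24 ⊆ 1--00,1-0-0
  m26 ⊆ -1010,1-0-0
  m28 ⊆ -1100,1--00,1110-
  m29 ⊆ 1110- [E]
E = {-000-, 0011-, 1--00, 100--, 1110-}
Petrick residual → -1010, 010-1, 011-0
Cover = b'c'd' + bc'de' + a'b'cd + a'bc'e + a'bce' + ad'e' + ab'c' + abcd'  |cover|=8

8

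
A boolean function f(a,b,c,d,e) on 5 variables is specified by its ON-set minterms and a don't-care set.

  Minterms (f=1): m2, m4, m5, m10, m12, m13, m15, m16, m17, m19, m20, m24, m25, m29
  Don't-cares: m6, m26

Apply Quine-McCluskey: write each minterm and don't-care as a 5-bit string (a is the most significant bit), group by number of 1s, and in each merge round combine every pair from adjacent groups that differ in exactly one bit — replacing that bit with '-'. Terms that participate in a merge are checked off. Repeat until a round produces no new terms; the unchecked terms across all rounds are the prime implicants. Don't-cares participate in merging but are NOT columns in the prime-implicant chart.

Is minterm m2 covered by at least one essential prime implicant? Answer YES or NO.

Round 0: 00010✓ 00100✓ 00101✓ 00110✓ 01010✓ 01100✓ 01101✓ 01111✓ 10000✓ 10001✓ 10011✓ 10100✓ 11000✓ 11001✓ 11010✓ 11101✓
Round 1: -0100 -1010 -1101 0-010 0-100✓ 0-101✓ 00-10 001-0 0010-✓ 011-1 0110-✓ 1-000✓ 1-001✓ 10-00 100-1 1000-✓ 11-01 110-0 1100-✓
Round 2: 0-10- 1-00-
PIs = {-0100, -1010, -1101, 0-010, 0-10-, 00-10, 001-0, 011-1, 1-00-, 10-00, 100-1, 11-01, 110-0}
Coverage chart:
  m2: 0-010,00-10
  m4: -0100,0-10-,001-0
  m5: 0-10- ←essential
  m10: -1010,0-010
  m12: 0-10- ←essential
  m13: -1101,0-10-,011-1
  m15: 011-1 ←essential
  m16: 1-00-,10-00
  m17: 1-00-,100-1
  m19: 100-1 ←essential
  m20: -0100,10-00
  m24: 1-00-,110-0
  m25: 1-00-,11-01
  m29: -1101,11-01
Essential: 0-10-, 011-1, 100-1

NO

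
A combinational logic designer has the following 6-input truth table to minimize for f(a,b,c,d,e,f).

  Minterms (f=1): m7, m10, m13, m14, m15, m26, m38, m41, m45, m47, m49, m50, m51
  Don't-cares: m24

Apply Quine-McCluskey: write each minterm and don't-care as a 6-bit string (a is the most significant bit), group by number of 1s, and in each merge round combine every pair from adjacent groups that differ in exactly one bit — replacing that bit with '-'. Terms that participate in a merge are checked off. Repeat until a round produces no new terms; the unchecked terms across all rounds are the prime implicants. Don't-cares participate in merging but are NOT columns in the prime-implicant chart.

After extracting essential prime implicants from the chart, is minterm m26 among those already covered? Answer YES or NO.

size-2^0 implicants → 000111(✓)  001010(✓)  001101(✓)  001110(✓)  001111(✓)  011000(✓)  011010(✓)  100110  101001(✓)  101101(✓)  101111(✓)  110001(✓)  110010(✓)  110011(✓)
size-2^1 implicants → -01101(✓)  -01111(✓)  0-1010  00-111  001-10  0011-1(✓)  00111-  0110-0  101-01  1011-1(✓)  1100-1  11001-
size-2^2 implicants → -011-1
Unchecked terms (primes): -011-1, 0-1010, 00-111, 001-10, 00111-, 0110-0, 100110, 101-01, 1100-1, 11001-
Minterm coverage:
  m7 ⊆ 00-111 [E]
  m10 ⊆ 0-1010,001-10
  m13 ⊆ -011-1 [E]
  m14 ⊆ 001-10,00111-
  m15 ⊆ -011-1,00-111,00111-
  m26 ⊆ 0-1010,0110-0
  m38 ⊆ 100110 [E]
  m41 ⊆ 101-01 [E]
  m45 ⊆ -011-1,101-01
  m47 ⊆ -011-1 [E]
  m49 ⊆ 1100-1 [E]
  m50 ⊆ 11001- [E]
  m51 ⊆ 1100-1,11001-
E = {-011-1, 00-111, 100110, 101-01, 1100-1, 11001-}

NO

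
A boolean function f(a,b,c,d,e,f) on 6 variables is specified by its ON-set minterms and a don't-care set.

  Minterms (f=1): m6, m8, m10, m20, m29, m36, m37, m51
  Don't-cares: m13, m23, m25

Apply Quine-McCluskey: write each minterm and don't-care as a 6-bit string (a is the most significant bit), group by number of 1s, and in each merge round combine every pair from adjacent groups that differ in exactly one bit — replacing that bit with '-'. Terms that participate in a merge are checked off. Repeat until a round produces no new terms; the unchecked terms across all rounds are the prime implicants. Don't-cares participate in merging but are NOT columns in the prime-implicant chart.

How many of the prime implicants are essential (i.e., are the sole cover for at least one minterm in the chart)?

Round 0: 000110 001000✓ 001010✓ 001101✓ 010100 010111 011001✓ 011101✓ 100100✓ 100101✓ 110011
Round 1: 0-1101 0010-0 011-01 10010-
PIs = {0-1101, 000110, 0010-0, 010100, 010111, 011-01, 10010-, 110011}
Coverage chart:
  m6: 000110 ←essential
  m8: 0010-0 ←essential
  m10: 0010-0 ←essential
  m20: 010100 ←essential
  m29: 0-1101,011-01
  m36: 10010- ←essential
  m37: 10010- ←essential
  m51: 110011 ←essential
Essential: 000110, 0010-0, 010100, 10010-, 110011

5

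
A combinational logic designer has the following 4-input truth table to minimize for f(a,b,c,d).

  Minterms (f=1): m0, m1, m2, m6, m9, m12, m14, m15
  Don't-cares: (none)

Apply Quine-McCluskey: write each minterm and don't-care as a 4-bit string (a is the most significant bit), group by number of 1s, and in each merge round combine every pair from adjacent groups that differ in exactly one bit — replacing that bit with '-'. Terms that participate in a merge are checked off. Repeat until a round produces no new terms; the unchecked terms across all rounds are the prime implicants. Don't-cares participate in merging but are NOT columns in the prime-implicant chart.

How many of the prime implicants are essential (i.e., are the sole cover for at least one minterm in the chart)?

Round 0: 0000✓ 0001✓ 0010✓ 0110✓ 1001✓ 1100✓ 1110✓ 1111✓
Round 1: -001 -110 0-10 00-0 000- 11-0 111-
PIs = {-001, -110, 0-10, 00-0, 000-, 11-0, 111-}
Coverage chart:
  m0: 00-0,000-
  m1: -001,000-
  m2: 0-10,00-0
  m6: -110,0-10
  m9: -001 ←essential
  m12: 11-0 ←essential
  m14: -110,11-0,111-
  m15: 111- ←essential
Essential: -001, 11-0, 111-

3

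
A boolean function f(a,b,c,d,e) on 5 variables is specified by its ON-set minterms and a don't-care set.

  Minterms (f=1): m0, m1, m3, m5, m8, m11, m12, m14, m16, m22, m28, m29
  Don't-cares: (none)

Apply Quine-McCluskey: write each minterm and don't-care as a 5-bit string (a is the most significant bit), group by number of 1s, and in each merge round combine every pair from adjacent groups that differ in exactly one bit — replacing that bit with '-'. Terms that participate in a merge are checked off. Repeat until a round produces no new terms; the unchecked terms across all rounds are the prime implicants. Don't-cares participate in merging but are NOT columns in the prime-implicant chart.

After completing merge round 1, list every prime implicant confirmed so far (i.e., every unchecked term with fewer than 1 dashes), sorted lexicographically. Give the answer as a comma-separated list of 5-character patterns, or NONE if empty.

10110

Round 0: 00000✓ 00001✓ 00011✓ 00101✓ 01000✓ 01011✓ 01100✓ 01110✓ 10000✓ 10110 11100✓ 11101✓
Round 1: -0000 -1100 0-000 0-011 00-01 000-1 0000- 01-00 011-0 1110-
PIs = {-0000, -1100, 0-000, 0-011, 00-01, 000-1, 0000-, 01-00, 011-0, 10110, 1110-}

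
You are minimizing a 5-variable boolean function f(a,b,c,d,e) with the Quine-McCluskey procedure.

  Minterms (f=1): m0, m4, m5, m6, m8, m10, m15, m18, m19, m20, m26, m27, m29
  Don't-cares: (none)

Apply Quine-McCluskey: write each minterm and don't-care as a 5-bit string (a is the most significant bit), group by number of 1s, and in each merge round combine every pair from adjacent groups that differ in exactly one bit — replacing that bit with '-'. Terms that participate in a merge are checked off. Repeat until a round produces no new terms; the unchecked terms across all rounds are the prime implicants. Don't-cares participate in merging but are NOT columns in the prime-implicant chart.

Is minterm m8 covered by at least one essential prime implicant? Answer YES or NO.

Round 0: 00000✓ 00100✓ 00101✓ 00110✓ 01000✓ 01010✓ 01111 10010✓ 10011✓ 10100✓ 11010✓ 11011✓ 11101
Round 1: -0100 -1010 0-000 00-00 001-0 0010- 010-0 1-010✓ 1-011✓ 1001-✓ 1101-✓
Round 2: 1-01-
PIs = {-0100, -1010, 0-000, 00-00, 001-0, 0010-, 010-0, 01111, 1-01-, 11101}
Coverage chart:
  m0: 0-000,00-00
  m4: -0100,00-00,001-0,0010-
  m5: 0010- ←essential
  m6: 001-0 ←essential
  m8: 0-000,010-0
  m10: -1010,010-0
  m15: 01111 ←essential
  m18: 1-01- ←essential
  m19: 1-01- ←essential
  m20: -0100 ←essential
  m26: -1010,1-01-
  m27: 1-01- ←essential
  m29: 11101 ←essential
Essential: -0100, 001-0, 0010-, 01111, 1-01-, 11101

NO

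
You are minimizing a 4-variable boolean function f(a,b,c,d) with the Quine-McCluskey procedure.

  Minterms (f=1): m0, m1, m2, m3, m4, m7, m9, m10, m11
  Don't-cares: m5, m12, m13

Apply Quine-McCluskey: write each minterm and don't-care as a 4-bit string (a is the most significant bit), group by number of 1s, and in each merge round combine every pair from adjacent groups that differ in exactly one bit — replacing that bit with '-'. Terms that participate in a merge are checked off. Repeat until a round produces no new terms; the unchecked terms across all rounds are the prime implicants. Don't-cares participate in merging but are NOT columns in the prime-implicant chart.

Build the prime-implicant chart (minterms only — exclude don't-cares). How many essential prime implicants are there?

[col 0] 0000*, 0001*, 0010*, 0011*, 0100*, 0101*, 0111*, 1001*, 1010*, 1011*, 1100*, 1101*
[col 1] -001*, -010*, -011*, -100*, -101*, 0-00*, 0-01*, 0-11*, 00-0*, 00-1*, 000-*, 001-*, 01-1*, 010-*, 1-01*, 10-1*, 101-*, 110-*
[col 2] --01, -0-1, -01-, -10-, 0--1, 0-0-, 00--
Prime implicants: --01, -0-1, -01-, -10-, 0--1, 0-0-, 00--
PI chart (minterm → PIs covering it):
  0 | 0-0-,00--
  1 | --01,-0-1,0--1,0-0-,00--
  2 | -01-,00--
  3 | -0-1,-01-,0--1,00--
  4 | -10-,0-0-
  7 | 0--1  (sole → essential)
  9 | --01,-0-1
  10 | -01-  (sole → essential)
  11 | -0-1,-01-
Essential prime implicants: -01-, 0--1

2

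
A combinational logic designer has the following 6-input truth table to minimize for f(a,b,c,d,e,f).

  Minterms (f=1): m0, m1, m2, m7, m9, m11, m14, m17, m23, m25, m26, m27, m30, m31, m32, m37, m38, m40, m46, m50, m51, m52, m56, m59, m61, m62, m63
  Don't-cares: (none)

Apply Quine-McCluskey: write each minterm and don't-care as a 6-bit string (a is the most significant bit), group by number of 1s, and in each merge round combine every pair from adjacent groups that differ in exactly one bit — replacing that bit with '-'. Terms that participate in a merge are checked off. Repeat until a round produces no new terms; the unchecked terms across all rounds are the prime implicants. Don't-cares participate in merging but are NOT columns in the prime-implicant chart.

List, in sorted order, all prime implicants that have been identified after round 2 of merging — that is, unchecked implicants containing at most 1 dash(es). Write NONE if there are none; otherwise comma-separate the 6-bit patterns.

[col 0] 000000*, 000001*, 000010*, 000111*, 001001*, 001011*, 001110*, 010001*, 010111*, 011001*, 011010*, 011011*, 011110*, 011111*, 100000*, 100101, 100110*, 101000*, 101110*, 110010*, 110011*, 110100, 111000*, 111011*, 111101*, 111110*, 111111*
[col 1] -00000, -01110*, -11011*, -11110*, -11111*, 0-0001*, 0-0111, 0-1001*, 0-1011*, 0-1110*, 00-001*, 0000-0, 00000-, 0010-1*, 01-001*, 01-111, 011-10*, 011-11*, 0110-1*, 01101-*, 01111-*, 1-1000, 1-1110*, 10-000, 10-110, 11-011, 11001-, 111-11*, 1111-1, 11111-*
[col 2] --1110, -11-11, -1111-, 0--001, 0-10-1, 011-1-
Prime implicants: --1110, -00000, -11-11, -1111-, 0--001, 0-0111, 0-10-1, 0000-0, 00000-, 01-111, 011-1-, 1-1000, 10-000, 10-110, 100101, 11-011, 11001-, 110100, 1111-1

-00000, 0-0111, 0000-0, 00000-, 01-111, 1-1000, 10-000, 10-110, 100101, 11-011, 11001-, 110100, 1111-1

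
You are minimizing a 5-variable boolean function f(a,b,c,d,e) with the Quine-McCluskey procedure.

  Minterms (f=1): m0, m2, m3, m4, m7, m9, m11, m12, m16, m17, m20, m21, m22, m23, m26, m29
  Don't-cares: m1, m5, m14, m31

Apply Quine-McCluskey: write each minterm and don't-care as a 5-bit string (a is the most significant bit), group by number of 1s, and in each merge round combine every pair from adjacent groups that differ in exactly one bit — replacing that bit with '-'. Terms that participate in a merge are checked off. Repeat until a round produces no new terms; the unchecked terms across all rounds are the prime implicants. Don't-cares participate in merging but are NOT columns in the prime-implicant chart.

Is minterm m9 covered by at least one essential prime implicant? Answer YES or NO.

Round 0: 00000✓ 00001✓ 00010✓ 00011✓ 00100✓ 00101✓ 00111✓ 01001✓ 01011✓ 01100✓ 01110✓ 10000✓ 10001✓ 10100✓ 10101✓ 10110✓ 10111✓ 11010 11101✓ 11111✓
Round 1: -0000✓ -0001✓ -0100✓ -0101✓ -0111✓ 0-001✓ 0-011✓ 0-100 00-00✓ 00-01✓ 00-11✓ 000-0✓ 000-1✓ 0000-✓ 0001-✓ 001-1✓ 0010-✓ 010-1✓ 011-0 1-101✓ 1-111✓ 10-00✓ 10-01✓ 1000-✓ 101-0✓ 101-1✓ 1010-✓ 1011-✓ 111-1✓
Round 2: -0-00✓ -0-01✓ -000-✓ -01-1 -010-✓ 0-0-1 00--1 00-0-✓ 000-- 1-1-1 10-0-✓ 101--
Round 3: -0-0-
PIs = {-0-0-, -01-1, 0-0-1, 0-100, 00--1, 000--, 011-0, 1-1-1, 101--, 11010}
Coverage chart:
  m0: -0-0-,000--
  m2: 000-- ←essential
  m3: 0-0-1,00--1,000--
  m4: -0-0-,0-100
  m7: -01-1,00--1
  m9: 0-0-1 ←essential
  m11: 0-0-1 ←essential
  m12: 0-100,011-0
  m16: -0-0- ←essential
  m17: -0-0- ←essential
  m20: -0-0-,101--
  m21: -0-0-,-01-1,1-1-1,101--
  m22: 101-- ←essential
  m23: -01-1,1-1-1,101--
  m26: 11010 ←essential
  m29: 1-1-1 ←essential
Essential: -0-0-, 0-0-1, 000--, 1-1-1, 101--, 11010

YES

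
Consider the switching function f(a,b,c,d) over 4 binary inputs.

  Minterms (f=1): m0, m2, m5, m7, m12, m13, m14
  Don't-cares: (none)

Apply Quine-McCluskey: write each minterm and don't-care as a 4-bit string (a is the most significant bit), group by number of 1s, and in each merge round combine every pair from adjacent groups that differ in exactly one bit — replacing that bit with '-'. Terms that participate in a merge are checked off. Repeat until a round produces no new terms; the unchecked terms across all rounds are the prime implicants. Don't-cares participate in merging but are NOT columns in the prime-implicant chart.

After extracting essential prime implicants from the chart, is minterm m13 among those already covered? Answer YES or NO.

[col 0] 0000*, 0010*, 0101*, 0111*, 1100*, 1101*, 1110*
[col 1] -101, 00-0, 01-1, 11-0, 110-
Prime implicants: -101, 00-0, 01-1, 11-0, 110-
PI chart (minterm → PIs covering it):
  0 | 00-0  (sole → essential)
  2 | 00-0  (sole → essential)
  5 | -101,01-1
  7 | 01-1  (sole → essential)
  12 | 11-0,110-
  13 | -101,110-
  14 | 11-0  (sole → essential)
Essential prime implicants: 00-0, 01-1, 11-0

NO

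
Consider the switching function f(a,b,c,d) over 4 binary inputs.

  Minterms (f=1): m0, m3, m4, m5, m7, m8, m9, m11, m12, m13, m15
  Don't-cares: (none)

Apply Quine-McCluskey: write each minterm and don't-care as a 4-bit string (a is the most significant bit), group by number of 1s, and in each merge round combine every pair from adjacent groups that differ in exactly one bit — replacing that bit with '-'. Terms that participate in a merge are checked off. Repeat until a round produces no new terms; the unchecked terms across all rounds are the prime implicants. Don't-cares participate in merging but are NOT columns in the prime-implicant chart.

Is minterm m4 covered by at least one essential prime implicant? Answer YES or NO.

Round 0: 0000✓ 0011✓ 0100✓ 0101✓ 0111✓ 1000✓ 1001✓ 1011✓ 1100✓ 1101✓ 1111✓
Round 1: -000✓ -011✓ -100✓ -101✓ -111✓ 0-00✓ 0-11✓ 01-1✓ 010-✓ 1-00✓ 1-01✓ 1-11✓ 10-1✓ 100-✓ 11-1✓ 110-✓
Round 2: --00 --11 -1-1 -10- 1--1 1-0-
PIs = {--00, --11, -1-1, -10-, 1--1, 1-0-}
Coverage chart:
  m0: --00 ←essential
  m3: --11 ←essential
  m4: --00,-10-
  m5: -1-1,-10-
  m7: --11,-1-1
  m8: --00,1-0-
  m9: 1--1,1-0-
  m11: --11,1--1
  m12: --00,-10-,1-0-
  m13: -1-1,-10-,1--1,1-0-
  m15: --11,-1-1,1--1
Essential: --00, --11

YES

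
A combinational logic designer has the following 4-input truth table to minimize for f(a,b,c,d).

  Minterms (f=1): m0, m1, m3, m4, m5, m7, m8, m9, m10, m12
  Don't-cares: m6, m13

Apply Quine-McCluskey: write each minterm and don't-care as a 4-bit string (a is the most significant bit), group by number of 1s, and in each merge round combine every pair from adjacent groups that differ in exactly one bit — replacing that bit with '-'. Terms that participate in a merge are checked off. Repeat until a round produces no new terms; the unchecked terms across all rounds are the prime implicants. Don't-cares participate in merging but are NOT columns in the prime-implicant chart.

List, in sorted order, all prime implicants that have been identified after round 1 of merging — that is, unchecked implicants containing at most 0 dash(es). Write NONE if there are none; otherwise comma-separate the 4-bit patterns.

Round 0: 0000✓ 0001✓ 0011✓ 0100✓ 0101✓ 0110✓ 0111✓ 1000✓ 1001✓ 1010✓ 1100✓ 1101✓
Round 1: -000✓ -001✓ -100✓ -101✓ 0-00✓ 0-01✓ 0-11✓ 00-1✓ 000-✓ 01-0✓ 01-1✓ 010-✓ 011-✓ 1-00✓ 1-01✓ 10-0 100-✓ 110-✓
Round 2: --00✓ --01✓ -00-✓ -10-✓ 0--1 0-0-✓ 01-- 1-0-✓
Round 3: --0-
PIs = {--0-, 0--1, 01--, 10-0}

NONE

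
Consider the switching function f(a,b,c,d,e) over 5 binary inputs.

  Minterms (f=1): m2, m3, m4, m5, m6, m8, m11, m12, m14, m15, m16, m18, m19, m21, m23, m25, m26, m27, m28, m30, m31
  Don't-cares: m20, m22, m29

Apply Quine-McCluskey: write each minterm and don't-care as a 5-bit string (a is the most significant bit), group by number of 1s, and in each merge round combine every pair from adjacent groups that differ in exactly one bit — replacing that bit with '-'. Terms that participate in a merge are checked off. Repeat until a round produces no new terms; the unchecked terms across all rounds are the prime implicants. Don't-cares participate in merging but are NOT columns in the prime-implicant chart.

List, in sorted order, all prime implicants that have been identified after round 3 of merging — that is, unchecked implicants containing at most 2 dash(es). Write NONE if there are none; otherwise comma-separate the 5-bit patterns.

--011, -0-10, -001-, -010-, -1-11, -111-, 01-00, 10--0, 11--1

Round 0: 00010✓ 00011✓ 00100✓ 00101✓ 00110✓ 01000✓ 01011✓ 01100✓ 01110✓ 01111✓ 10000✓ 10010✓ 10011✓ 10100✓ 10101✓ 10110✓ 10111✓ 11001✓ 11010✓ 11011✓ 11100✓ 11101✓ 11110✓ 11111✓
Round 1: -0010✓ -0011✓ -0100✓ -0101✓ -0110✓ -1011✓ -1100✓ -1110✓ -1111✓ 0-011✓ 0-100✓ 0-110✓ 00-10✓ 0001-✓ 001-0✓ 0010-✓ 01-00 01-11✓ 011-0✓ 0111-✓ 1-010✓ 1-011✓ 1-100✓ 1-101✓ 1-110✓ 1-111✓ 10-00✓ 10-10✓ 10-11✓ 100-0✓ 1001-✓ 101-0✓ 101-1✓ 1010-✓ 1011-✓ 11-01✓ 11-10✓ 11-11✓ 110-1✓ 1101-✓ 111-0✓ 111-1✓ 1110-✓ 1111-✓
Round 2: --011 --100✓ --110✓ -0-10 -001- -01-0✓ -010- -1-11 -11-0✓ -111- 0-1-0✓ 1--10✓ 1--11✓ 1-01-✓ 1-1-0✓ 1-1-1✓ 1-10-✓ 1-11-✓ 10--0 10-1-✓ 101--✓ 11--1 11-1-✓ 111--✓
Round 3: --1-0 1--1- 1-1--
PIs = {--011, --1-0, -0-10, -001-, -010-, -1-11, -111-, 01-00, 1--1-, 1-1--, 10--0, 11--1}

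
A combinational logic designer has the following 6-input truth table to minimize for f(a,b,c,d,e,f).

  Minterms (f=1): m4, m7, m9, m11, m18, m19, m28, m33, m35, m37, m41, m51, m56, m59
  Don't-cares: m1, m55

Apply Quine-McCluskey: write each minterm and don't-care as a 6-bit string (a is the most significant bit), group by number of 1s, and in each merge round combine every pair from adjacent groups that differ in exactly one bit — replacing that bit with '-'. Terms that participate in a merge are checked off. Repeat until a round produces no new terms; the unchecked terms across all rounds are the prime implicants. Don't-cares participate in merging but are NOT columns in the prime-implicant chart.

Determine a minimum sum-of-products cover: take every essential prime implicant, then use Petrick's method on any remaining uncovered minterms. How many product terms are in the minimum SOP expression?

10

[col 0] 000001*, 000100, 000111, 001001*, 001011*, 010010*, 010011*, 011100, 100001*, 100011*, 100101*, 101001*, 110011*, 110111*, 111000, 111011*
[col 1] -00001*, -01001*, -10011, 00-001*, 0010-1, 01001-, 1-0011, 10-001*, 100-01, 1000-1, 11-011, 110-11
[col 2] -0-001
Prime implicants: -0-001, -10011, 000100, 000111, 0010-1, 01001-, 011100, 1-0011, 100-01, 1000-1, 11-011, 110-11, 111000
PI chart (minterm → PIs covering it):
  4 | 000100  (sole → essential)
  7 | 000111  (sole → essential)
  9 | -0-001,0010-1
  11 | 0010-1  (sole → essential)
  18 | 01001-  (sole → essential)
  19 | -10011,01001-
  28 | 011100  (sole → essential)
  33 | -0-001,100-01,1000-1
  35 | 1-0011,1000-1
  37 | 100-01  (sole → essential)
  41 | -0-001  (sole → essential)
  51 | -10011,1-0011,11-011,110-11
  56 | 111000  (sole → essential)
  59 | 11-011  (sole → essential)
Essential prime implicants: -0-001, 000100, 000111, 0010-1, 01001-, 011100, 100-01, 11-011, 111000
Petrick residual → 1-0011
Minimum SOP uses 10 PIs: b'd'e'f + a'b'c'de'f' + a'b'c'def + a'b'cd'f + a'bc'd'e + a'bcde'f' + ac'd'ef + ab'c'e'f + abd'ef + abcd'e'f'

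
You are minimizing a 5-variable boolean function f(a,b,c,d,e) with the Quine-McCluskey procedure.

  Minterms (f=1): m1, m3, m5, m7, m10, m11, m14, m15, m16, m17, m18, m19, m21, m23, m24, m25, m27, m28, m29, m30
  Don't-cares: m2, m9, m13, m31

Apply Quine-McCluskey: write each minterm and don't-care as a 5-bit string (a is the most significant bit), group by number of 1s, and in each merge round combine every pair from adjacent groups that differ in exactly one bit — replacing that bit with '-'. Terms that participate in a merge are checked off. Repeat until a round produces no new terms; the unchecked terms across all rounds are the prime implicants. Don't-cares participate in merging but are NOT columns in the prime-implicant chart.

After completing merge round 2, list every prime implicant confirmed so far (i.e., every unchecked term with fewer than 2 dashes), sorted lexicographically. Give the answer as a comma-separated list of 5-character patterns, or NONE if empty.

NONE

Round 0: 00001✓ 00010✓ 00011✓ 00101✓ 00111✓ 01001✓ 01010✓ 01011✓ 01101✓ 01110✓ 01111✓ 10000✓ 10001✓ 10010✓ 10011✓ 10101✓ 10111✓ 11000✓ 11001✓ 11011✓ 11100✓ 11101✓ 11110✓ 11111✓
Round 1: -0001✓ -0010✓ -0011✓ -0101✓ -0111✓ -1001✓ -1011✓ -1101✓ -1110✓ -1111✓ 0-001✓ 0-010✓ 0-011✓ 0-101✓ 0-111✓ 00-01✓ 00-11✓ 000-1✓ 0001-✓ 001-1✓ 01-01✓ 01-10✓ 01-11✓ 010-1✓ 0101-✓ 011-1✓ 0111-✓ 1-000✓ 1-001✓ 1-011✓ 1-101✓ 1-111✓ 10-01✓ 10-11✓ 100-0✓ 100-1✓ 1000-✓ 1001-✓ 101-1✓ 11-00✓ 11-01✓ 11-11✓ 110-1✓ 1100-✓ 111-0✓ 111-1✓ 1110-✓ 1111-✓
Round 2: --001✓ --011✓ --101✓ --111✓ -0-01✓ -0-11✓ -00-1✓ -001- -01-1✓ -1-01✓ -1-11✓ -10-1✓ -11-1✓ -111- 0--01✓ 0--11✓ 0-0-1✓ 0-01- 0-1-1✓ 00--1✓ 01--1✓ 01-1- 1--01✓ 1--11✓ 1-0-1✓ 1-00- 1-1-1✓ 10--1✓ 100-- 11--1✓ 11-0- 111--
Round 3: ---01✓ ---11✓ --0-1✓ --1-1✓ -0--1✓ -1--1✓ 0---1✓ 1---1✓
Round 4: ----1
PIs = {----1, -001-, -111-, 0-01-, 01-1-, 1-00-, 100--, 11-0-, 111--}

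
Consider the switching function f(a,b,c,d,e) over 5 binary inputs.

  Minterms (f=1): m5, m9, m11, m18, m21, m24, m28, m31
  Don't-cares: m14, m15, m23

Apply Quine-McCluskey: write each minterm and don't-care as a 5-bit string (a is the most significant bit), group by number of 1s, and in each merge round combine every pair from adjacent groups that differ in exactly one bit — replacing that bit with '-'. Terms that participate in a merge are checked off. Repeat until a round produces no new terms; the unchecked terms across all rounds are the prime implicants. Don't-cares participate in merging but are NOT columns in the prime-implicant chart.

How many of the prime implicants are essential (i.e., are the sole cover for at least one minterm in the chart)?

4

size-2^0 implicants → 00101(✓)  01001(✓)  01011(✓)  01110(✓)  01111(✓)  10010  10101(✓)  10111(✓)  11000(✓)  11100(✓)  11111(✓)
size-2^1 implicants → -0101  -1111  01-11  010-1  0111-  1-111  101-1  11-00
Unchecked terms (primes): -0101, -1111, 01-11, 010-1, 0111-, 1-111, 10010, 101-1, 11-00
Minterm coverage:
  m5 ⊆ -0101 [E]
  m9 ⊆ 010-1 [E]
  m11 ⊆ 01-11,010-1
  m18 ⊆ 10010 [E]
  m21 ⊆ -0101,101-1
  m24 ⊆ 11-00 [E]
  m28 ⊆ 11-00 [E]
  m31 ⊆ -1111,1-111
E = {-0101, 010-1, 10010, 11-00}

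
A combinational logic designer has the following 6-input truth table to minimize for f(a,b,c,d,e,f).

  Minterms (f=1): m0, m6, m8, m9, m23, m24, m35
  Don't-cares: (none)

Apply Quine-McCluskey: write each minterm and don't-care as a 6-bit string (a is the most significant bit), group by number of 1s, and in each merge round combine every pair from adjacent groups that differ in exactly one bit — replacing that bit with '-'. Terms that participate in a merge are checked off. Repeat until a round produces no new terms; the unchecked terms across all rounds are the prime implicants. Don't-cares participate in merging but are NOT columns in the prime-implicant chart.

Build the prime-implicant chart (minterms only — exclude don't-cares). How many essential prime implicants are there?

size-2^0 implicants → 000000(✓)  000110  001000(✓)  001001(✓)  010111  011000(✓)  100011
size-2^1 implicants → 0-1000  00-000  00100-
Unchecked terms (primes): 0-1000, 00-000, 000110, 00100-, 010111, 100011
Minterm coverage:
  m0 ⊆ 00-000 [E]
  m6 ⊆ 000110 [E]
  m8 ⊆ 0-1000,00-000,00100-
  m9 ⊆ 00100- [E]
  m23 ⊆ 010111 [E]
  m24 ⊆ 0-1000 [E]
  m35 ⊆ 100011 [E]
E = {0-1000, 00-000, 000110, 00100-, 010111, 100011}

6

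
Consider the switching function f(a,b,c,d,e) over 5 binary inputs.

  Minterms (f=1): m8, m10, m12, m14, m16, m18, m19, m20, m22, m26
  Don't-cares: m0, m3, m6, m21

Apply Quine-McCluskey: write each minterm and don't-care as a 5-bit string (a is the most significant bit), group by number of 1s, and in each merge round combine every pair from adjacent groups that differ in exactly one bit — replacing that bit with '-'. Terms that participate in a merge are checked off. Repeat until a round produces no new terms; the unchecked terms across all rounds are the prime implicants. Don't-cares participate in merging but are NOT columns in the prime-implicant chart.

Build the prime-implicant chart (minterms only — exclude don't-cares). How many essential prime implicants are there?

size-2^0 implicants → 00000(✓)  00011(✓)  00110(✓)  01000(✓)  01010(✓)  01100(✓)  01110(✓)  10000(✓)  10010(✓)  10011(✓)  10100(✓)  10101(✓)  10110(✓)  11010(✓)
size-2^1 implicants → -0000  -0011  -0110  -1010  0-000  0-110  01-00(✓)  01-10(✓)  010-0(✓)  011-0(✓)  1-010  10-00(✓)  10-10(✓)  100-0(✓)  1001-  101-0(✓)  1010-
size-2^2 implicants → 01--0  10--0
Unchecked terms (primes): -0000, -0011, -0110, -1010, 0-000, 0-110, 01--0, 1-010, 10--0, 1001-, 1010-
Minterm coverage:
  m8 ⊆ 0-000,01--0
  m10 ⊆ -1010,01--0
  m12 ⊆ 01--0 [E]
  m14 ⊆ 0-110,01--0
  m16 ⊆ -0000,10--0
  m18 ⊆ 1-010,10--0,1001-
  m19 ⊆ -0011,1001-
  m20 ⊆ 10--0,1010-
  m22 ⊆ -0110,10--0
  m26 ⊆ -1010,1-010
E = {01--0}

1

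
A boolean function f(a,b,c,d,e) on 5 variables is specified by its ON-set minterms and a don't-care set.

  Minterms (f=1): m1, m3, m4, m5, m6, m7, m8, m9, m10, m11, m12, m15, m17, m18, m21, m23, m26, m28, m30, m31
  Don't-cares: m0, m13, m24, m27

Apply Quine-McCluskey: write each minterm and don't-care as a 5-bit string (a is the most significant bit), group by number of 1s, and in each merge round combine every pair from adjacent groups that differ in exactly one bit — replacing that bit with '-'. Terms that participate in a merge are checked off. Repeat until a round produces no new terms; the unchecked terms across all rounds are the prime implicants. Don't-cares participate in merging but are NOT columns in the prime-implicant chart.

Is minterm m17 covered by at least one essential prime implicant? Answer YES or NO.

YES

size-2^0 implicants → 00000(✓)  00001(✓)  00011(✓)  00100(✓)  00101(✓)  00110(✓)  00111(✓)  01000(✓)  01001(✓)  01010(✓)  01011(✓)  01100(✓)  01101(✓)  01111(✓)  10001(✓)  10010(✓)  10101(✓)  10111(✓)  11000(✓)  11010(✓)  11011(✓)  11100(✓)  11110(✓)  11111(✓)
size-2^1 implicants → -0001(✓)  -0101(✓)  -0111(✓)  -1000(✓)  -1010(✓)  -1011(✓)  -1100(✓)  -1111(✓)  0-000(✓)  0-001(✓)  0-011(✓)  0-100(✓)  0-101(✓)  0-111(✓)  00-00(✓)  00-01(✓)  00-11(✓)  000-1(✓)  0000-(✓)  001-0(✓)  001-1(✓)  0010-(✓)  0011-(✓)  01-00(✓)  01-01(✓)  01-11(✓)  010-0(✓)  010-1(✓)  0100-(✓)  0101-(✓)  011-1(✓)  0110-(✓)  1-010  1-111(✓)  10-01(✓)  101-1(✓)  11-00(✓)  11-10(✓)  11-11(✓)  110-0(✓)  1101-(✓)  111-0(✓)  1111-(✓)
size-2^2 implicants → --111  -0-01  -01-1  -1-00  -1-11  -10-0  -101-  0--00(✓)  0--01(✓)  0--11(✓)  0-0-1(✓)  0-00-(✓)  0-1-1(✓)  0-10-(✓)  00--1(✓)  00-0-(✓)  001--  01--1(✓)  01-0-(✓)  010--  11--0  11-1-
size-2^3 implicants → 0---1  0--0-
Unchecked terms (primes): --111, -0-01, -01-1, -1-00, -1-11, -10-0, -101-, 0---1, 0--0-, 001--, 010--, 1-010, 11--0, 11-1-
Minterm coverage:
  m1 ⊆ -0-01,0---1,0--0-
  m3 ⊆ 0---1 [E]
  m4 ⊆ 0--0-,001--
  m5 ⊆ -0-01,-01-1,0---1,0--0-,001--
  m6 ⊆ 001-- [E]
  m7 ⊆ --111,-01-1,0---1,001--
  m8 ⊆ -1-00,-10-0,0--0-,010--
  m9 ⊆ 0---1,0--0-,010--
  m10 ⊆ -10-0,-101-,010--
  m11 ⊆ -1-11,-101-,0---1,010--
  m12 ⊆ -1-00,0--0-
  m15 ⊆ --111,-1-11,0---1
  m17 ⊆ -0-01 [E]
  m18 ⊆ 1-010 [E]
  m21 ⊆ -0-01,-01-1
  m23 ⊆ --111,-01-1
  m26 ⊆ -10-0,-101-,1-010,11--0,11-1-
  m28 ⊆ -1-00,11--0
  m30 ⊆ 11--0,11-1-
  m31 ⊆ --111,-1-11,11-1-
E = {-0-01, 0---1, 001--, 1-010}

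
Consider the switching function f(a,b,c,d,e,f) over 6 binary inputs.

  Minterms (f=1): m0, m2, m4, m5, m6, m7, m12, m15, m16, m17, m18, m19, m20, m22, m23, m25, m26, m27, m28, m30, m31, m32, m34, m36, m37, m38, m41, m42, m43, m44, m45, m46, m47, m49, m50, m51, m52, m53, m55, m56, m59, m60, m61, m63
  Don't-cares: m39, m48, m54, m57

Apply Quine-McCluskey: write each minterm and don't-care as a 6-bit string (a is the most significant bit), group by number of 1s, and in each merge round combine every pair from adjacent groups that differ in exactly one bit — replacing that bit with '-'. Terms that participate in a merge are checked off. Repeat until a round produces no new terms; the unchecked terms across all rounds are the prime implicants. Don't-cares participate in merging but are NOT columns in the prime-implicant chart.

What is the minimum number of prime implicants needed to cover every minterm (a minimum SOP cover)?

9

[col 0] 000000*, 000010*, 000100*, 000101*, 000110*, 000111*, 001100*, 001111*, 010000*, 010001*, 010010*, 010011*, 010100*, 010110*, 010111*, 011001*, 011010*, 011011*, 011100*, 011110*, 011111*, 100000*, 100010*, 100100*, 100101*, 100110*, 100111*, 101001*, 101010*, 101011*, 101100*, 101101*, 101110*, 101111*, 110000*, 110001*, 110010*, 110011*, 110100*, 110101*, 110110*, 110111*, 111000*, 111001*, 111011*, 111100*, 111101*, 111111*
[col 1] -00000*, -00010*, -00100*, -00101*, -00110*, -00111*, -01100*, -01111*, -10000*, -10001*, -10010*, -10011*, -10100*, -10110*, -10111*, -11001*, -11011*, -11100*, -11111*, 0-0000*, 0-0010*, 0-0100*, 0-0110*, 0-0111*, 0-1100*, 0-1111*, 00-100*, 00-111*, 000-00*, 000-10*, 0000-0*, 0001-0*, 0001-1*, 00010-*, 00011-*, 01-001*, 01-010*, 01-011*, 01-100*, 01-110*, 01-111*, 010-00*, 010-10*, 010-11*, 0100-0*, 0100-1*, 01000-*, 01001-*, 0101-0*, 01011-*, 011-10*, 011-11*, 0110-1*, 01101-*, 0111-0*, 01111-*, 1-0000*, 1-0010*, 1-0100*, 1-0101*, 1-0110*, 1-0111*, 1-1001*, 1-1011*, 1-1100*, 1-1101*, 1-1111*, 10-010*, 10-100*, 10-101*, 10-110*, 10-111*, 100-00*, 100-10*, 1000-0*, 1001-0*, 1001-1*, 10010-*, 10011-*, 101-01*, 101-10*, 101-11*, 1010-1*, 10101-*, 1011-0*, 1011-1*, 10110-*, 10111-*, 11-000*, 11-001*, 11-011*, 11-100*, 11-101*, 11-111*, 110-00*, 110-01*, 110-10*, 110-11*, 1100-0*, 1100-1*, 11000-*, 11001-*, 1101-0*, 1101-1*, 11010-*, 11011-*, 111-00*, 111-01*, 111-11*, 1110-1*, 11100-*, 1111-1*, 11110-*
[col 2] --0000*, --0010*, --0100*, --0110*, --0111*, --1100*, --1111*, -0-100*, -0-111*, -00-00*, -00-10*, -000-0*, -001-0*, -001-1*, -0010-*, -0011-*, -1-001*, -1-011*, -1-100*, -1-111*, -10-00*, -10-10*, -10-11*, -100-0*, -100-1*, -1000-*, -1001-*, -101-0*, -1011-*, -11-11*, -110-1*, 0--100*, 0--111*, 0-0-00*, 0-0-10*, 0-00-0*, 0-01-0*, 0-011-*, 000--0*, 0001--*, 01--10*, 01--11*, 01-0-1*, 01-01-*, 01-1-0, 01-11-*, 010--0*, 010-1-*, 0100--*, 011-1-*, 1--100*, 1--101*, 1--111*, 1-0-00*, 1-0-10*, 1-00-0*, 1-01-0*, 1-01-1*, 1-010-*, 1-011-*, 1-1-01*, 1-1-11*, 1-10-1*, 1-11-1*, 1-110-*, 10--10, 10-1-0*, 10-1-1*, 10-10-*, 10-11-*, 100--0*, 1001--*, 101--1*, 101-1-, 1011--*, 11--00*, 11--01*, 11--11*, 11-0-1*, 11-00-*, 11-1-1*, 11-10-*, 110--0*, 110--1*, 110-0-*, 110-1-*, 1100--*, 1101--*, 111--1*, 111-0-*
[col 3] ---100, ---111, --0-00*, --0-10*, --00-0*, --01-0*, --011-, -00--0*, -001--, -1--11, -1-0-1, -10--0*, -10-1-, -100--, 0-0--0*, 01--1-, 1--1-1, 1--10-, 1-0--0*, 1-01--, 1-1--1, 10-1--, 11---1, 11--0-, 110---
[col 4] --0--0
Prime implicants: ---100, ---111, --0--0, --011-, -001--, -1--11, -1-0-1, -10-1-, -100--, 01--1-, 01-1-0, 1--1-1, 1--10-, 1-01--, 1-1--1, 10--10, 10-1--, 101-1-, 11---1, 11--0-, 110---
PI chart (minterm → PIs covering it):
  0 | --0--0  (sole → essential)
  2 | --0--0  (sole → essential)
  4 | ---100,--0--0,-001--
  5 | -001--  (sole → essential)
  6 | --0--0,--011-,-001--
  7 | ---111,--011-,-001--
  12 | ---100  (sole → essential)
  15 | ---111  (sole → essential)
  16 | --0--0,-100--
  17 | -1-0-1,-100--
  18 | --0--0,-10-1-,-100--,01--1-
  19 | -1--11,-1-0-1,-10-1-,-100--,01--1-
  20 | ---100,--0--0,01-1-0
  22 | --0--0,--011-,-10-1-,01--1-,01-1-0
  23 | ---111,--011-,-1--11,-10-1-,01--1-
  25 | -1-0-1  (sole → essential)
  26 | 01--1-  (sole → essential)
  27 | -1--11,-1-0-1,01--1-
  28 | ---100,01-1-0
  30 | 01--1-,01-1-0
  31 | ---111,-1--11,01--1-
  32 | --0--0  (sole → essential)
  34 | --0--0,10--10
  36 | ---100,--0--0,-001--,1--10-,1-01--,10-1--
  37 | -001--,1--1-1,1--10-,1-01--,10-1--
  38 | --0--0,--011-,-001--,1-01--,10--10,10-1--
  41 | 1-1--1  (sole → essential)
  42 | 10--10,101-1-
  43 | 1-1--1,101-1-
  44 | ---100,1--10-,10-1--
  45 | 1--1-1,1--10-,1-1--1,10-1--
  46 | 10--10,10-1--,101-1-
  47 | ---111,1--1-1,1-1--1,10-1--,101-1-
  49 | -1-0-1,-100--,11---1,11--0-,110---
  50 | --0--0,-10-1-,-100--,110---
  51 | -1--11,-1-0-1,-10-1-,-100--,11---1,110---
  52 | ---100,--0--0,1--10-,1-01--,11--0-,110---
  53 | 1--1-1,1--10-,1-01--,11---1,11--0-,110---
  55 | ---111,--011-,-1--11,-10-1-,1--1-1,1-01--,11---1,110---
  56 | 11--0-  (sole → essential)
  59 | -1--11,-1-0-1,1-1--1,11---1
  60 | ---100,1--10-,11--0-
  61 | 1--1-1,1--10-,1-1--1,11---1,11--0-
  63 | ---111,-1--11,1--1-1,1-1--1,11---1
Essential prime implicants: ---100, ---111, --0--0, -001--, -1-0-1, 01--1-, 1-1--1, 11--0-
Petrick residual → 10--10
Minimum SOP uses 9 PIs: de'f' + def + c'f' + b'c'd + bd'f + a'be + acf + ab'ef' + abe'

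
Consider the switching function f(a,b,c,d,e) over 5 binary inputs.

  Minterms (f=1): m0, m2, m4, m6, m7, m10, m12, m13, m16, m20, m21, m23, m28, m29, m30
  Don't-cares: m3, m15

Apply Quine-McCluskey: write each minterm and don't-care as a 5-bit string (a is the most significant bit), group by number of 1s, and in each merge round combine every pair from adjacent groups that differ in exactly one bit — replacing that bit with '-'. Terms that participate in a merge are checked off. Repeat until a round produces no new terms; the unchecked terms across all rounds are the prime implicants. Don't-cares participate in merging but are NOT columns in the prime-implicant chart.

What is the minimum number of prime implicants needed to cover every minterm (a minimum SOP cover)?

6

Round 0: 00000✓ 00010✓ 00011✓ 00100✓ 00110✓ 00111✓ 01010✓ 01100✓ 01101✓ 01111✓ 10000✓ 10100✓ 10101✓ 10111✓ 11100✓ 11101✓ 11110✓
Round 1: -0000✓ -0100✓ -0111 -1100✓ -1101✓ 0-010 0-100✓ 0-111 00-00✓ 00-10✓ 00-11✓ 000-0✓ 0001-✓ 001-0✓ 0011-✓ 011-1 0110-✓ 1-100✓ 1-101✓ 10-00✓ 101-1 1010-✓ 111-0 1110-✓
Round 2: --100 -0-00 -110- 00--0 00-1- 1-10-
PIs = {--100, -0-00, -0111, -110-, 0-010, 0-111, 00--0, 00-1-, 011-1, 1-10-, 101-1, 111-0}
Coverage chart:
  m0: -0-00,00--0
  m2: 0-010,00--0,00-1-
  m4: --100,-0-00,00--0
  m6: 00--0,00-1-
  m7: -0111,0-111,00-1-
  m10: 0-010 ←essential
  m12: --100,-110-
  m13: -110-,011-1
  m16: -0-00 ←essential
  m20: --100,-0-00,1-10-
  m21: 1-10-,101-1
  m23: -0111,101-1
  m28: --100,-110-,1-10-,111-0
  m29: -110-,1-10-
  m30: 111-0 ←essential
Essential: -0-00, 0-010, 111-0
Petrick residual → -110-, 00-1-, 101-1
Min cover (6 terms): b'd'e' + bcd' + a'c'de' + a'b'd + ab'ce + abce'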